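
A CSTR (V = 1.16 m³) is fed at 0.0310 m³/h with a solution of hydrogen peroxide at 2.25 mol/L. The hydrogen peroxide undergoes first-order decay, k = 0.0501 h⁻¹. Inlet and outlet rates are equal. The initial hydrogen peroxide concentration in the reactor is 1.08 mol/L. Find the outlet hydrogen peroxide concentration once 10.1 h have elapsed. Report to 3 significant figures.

V dC/dt = Q(C_in − C) − k V C.
This is linear with rate a = Q/V + k = 0.076824 h⁻¹.
C_ss = Q C_in/(Q + kV) = 0.78269 mol/L; C(t) = C_ss + (C₀ − C_ss) e^(−a t).
C(10.1) = 0.78269 + (0.29731)·e^(−0.076824·10.1) = 0.78269 + (0.29731)·0.46028 = 0.91953 mol/L.

0.920 mol/L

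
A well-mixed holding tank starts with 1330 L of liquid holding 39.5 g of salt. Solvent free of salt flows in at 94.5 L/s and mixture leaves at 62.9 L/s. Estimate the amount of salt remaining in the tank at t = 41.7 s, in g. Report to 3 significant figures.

Let m(t) be the amount of salt. Volume: V(t) = V₀ + (Q_in − Q_out) t = 1330 + 31.600 t; V(41.7) = 2647.7 L.
Solute balance: dm/dt = 0 − Q_out C = −Q_out m/V(t).
Separate: dm/m = −Q_out dt/V(t) ⇒ ln(m/m₀) = −(Q_out/(Q_in−Q_out)) ln(V/V₀).
m = m₀ (V₀/V)^(Q_out/(Q_in−Q_out)) = 39.5 × (1330/2647.7)^(1.9905) = 10.032 g.

10.0 g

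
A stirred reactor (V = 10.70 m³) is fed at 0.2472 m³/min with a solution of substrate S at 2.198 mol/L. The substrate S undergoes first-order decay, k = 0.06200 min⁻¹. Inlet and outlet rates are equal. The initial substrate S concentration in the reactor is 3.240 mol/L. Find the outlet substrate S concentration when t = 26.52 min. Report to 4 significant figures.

V dC/dt = Q(C_in − C) − k V C.
This is linear with rate a = Q/V + k = 0.0851028 min⁻¹.
C_ss = Q C_in/(Q + kV) = 0.596690 mol/L; C(t) = C_ss + (C₀ − C_ss) e^(−a t).
C(26.52) = 0.596690 + (2.64331)·e^(−0.0851028·26.52) = 0.596690 + (2.64331)·0.104672 = 0.873369 mol/L.

0.8734 mol/L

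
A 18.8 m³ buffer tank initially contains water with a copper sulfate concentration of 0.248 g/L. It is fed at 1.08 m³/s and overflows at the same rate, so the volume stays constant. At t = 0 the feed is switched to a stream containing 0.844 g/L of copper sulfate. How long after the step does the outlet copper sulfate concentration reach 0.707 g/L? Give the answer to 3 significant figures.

25.6 s

Accumulation = in − out for the solute gives V dC/dt = Q(C_in − C), so τ = V/Q = 17.407 s.
C(t) = C_in + (C₀ − C_in) e^(−t/τ). Set C = 0.707 and solve for t:
e^(−t/τ) = (C − C_in)/(C₀ − C_in) = (0.707 − 0.844)/(0.248 − 0.844) = 0.22987
t = −τ ln(…) = 17.407 × 1.4703 = 25.593 s.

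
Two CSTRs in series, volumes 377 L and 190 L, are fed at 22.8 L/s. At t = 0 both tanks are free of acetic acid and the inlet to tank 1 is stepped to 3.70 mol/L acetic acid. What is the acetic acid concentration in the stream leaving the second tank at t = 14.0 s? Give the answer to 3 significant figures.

1.20 mol/L

Each tank obeys Vᵢ dCᵢ/dt = Q(Cᵢ₋₁ − Cᵢ), so τᵢ = Vᵢ/Q.
τ₁ = 377/22.8 = 16.535 s; τ₂ = 190/22.8 = 8.3333 s.
Solving the cascade with C₁(0)=C₂(0)=0 gives C₂(t) = C_in[1 − (τ₁ e^(−t/τ₁) − τ₂ e^(−t/τ₂))/(τ₁ − τ₂)].
At t = 14.0: e^(−t/τ₁) = 0.42883, e^(−t/τ₂) = 0.18637.
C₂ = 3.70·[1 − (16.535·0.42883 − 8.3333·0.18637)/(8.2018)] = 3.70·0.32482 = 1.2018 mol/L.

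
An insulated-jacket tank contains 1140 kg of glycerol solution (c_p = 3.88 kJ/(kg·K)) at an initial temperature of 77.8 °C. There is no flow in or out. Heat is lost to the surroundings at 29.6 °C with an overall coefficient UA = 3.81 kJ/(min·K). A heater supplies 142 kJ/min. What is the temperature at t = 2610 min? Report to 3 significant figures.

Lumped-capacitance energy balance: M c_p dT/dt = UA(T_amb − T) + Q̇.
dT/dt = (T_ss − T)/τ with T_ss = T_amb + Q̇/UA = 29.6 + 142/3.81 = 66.870 °C, τ = M c_p/UA = 1140·3.88/3.81 = 1160.9 min.
T approaches T_ss exponentially: T(t) = T_ss + (T₀ − T_ss) e^(−t/τ).
T(2610) = 66.870 + (10.930)·0.10559 = 68.024 °C.

68.0 °C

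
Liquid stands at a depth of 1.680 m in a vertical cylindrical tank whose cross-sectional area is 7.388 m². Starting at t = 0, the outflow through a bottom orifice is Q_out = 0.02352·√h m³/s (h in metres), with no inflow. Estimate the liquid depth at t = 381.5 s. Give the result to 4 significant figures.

0.4746 m

With no inflow, A dh/dt = −0.02352 √h.
∫ h^(−1/2) dh = −(0.02352/A) ∫ dt, giving 2√h = 2√h₀ − (0.02352/A) t.
√h = √1.680 − 0.02352·381.5/(2·7.388) = 1.29615 − 0.607260 = 0.688888.
h = 0.688888² = 0.474566 m.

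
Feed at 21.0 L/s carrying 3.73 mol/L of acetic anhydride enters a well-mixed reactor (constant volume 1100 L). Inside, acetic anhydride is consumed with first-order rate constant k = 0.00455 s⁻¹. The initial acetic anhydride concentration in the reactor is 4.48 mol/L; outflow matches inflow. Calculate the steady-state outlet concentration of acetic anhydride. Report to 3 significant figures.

Species balance: V dC/dt = Q C_in − Q C − k V C.
Steady state (dC/dt = 0): C_ss = Q C_in/(Q + kV) = C_in/(1 + kV/Q).
C_ss = 21.0·3.73/(21.0 + 0.00455·1100) = 78.330/26.005 = 3.0121 mol/L.

3.01 mol/L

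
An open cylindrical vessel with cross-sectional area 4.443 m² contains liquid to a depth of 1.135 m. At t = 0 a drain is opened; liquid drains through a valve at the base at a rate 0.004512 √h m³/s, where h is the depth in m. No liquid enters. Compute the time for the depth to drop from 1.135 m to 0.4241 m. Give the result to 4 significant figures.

815.6 s

A dh/dt = −Q_out = −0.004512 √h.
∫ h^(−1/2) dh = −(0.004512/A) ∫ dt, giving 2√h = 2√h₀ − (0.004512/A) t.
t = 2A(√h₀ − √h)/0.004512 = 2·4.443·(√1.135 − √0.4241)/0.004512
  = 8.88600 × (1.06536 − 0.651230) / 0.004512 = 815.602 s.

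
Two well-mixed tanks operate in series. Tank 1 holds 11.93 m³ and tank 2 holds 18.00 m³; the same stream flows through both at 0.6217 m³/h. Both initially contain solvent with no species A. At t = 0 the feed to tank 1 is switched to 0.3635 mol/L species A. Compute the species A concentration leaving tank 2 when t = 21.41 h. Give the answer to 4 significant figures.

0.08304 mol/L

Species balance on tank i: dCᵢ/dt = (Cᵢ₋₁ − Cᵢ)/τᵢ with τᵢ = Vᵢ/Q.
τ₁ = 11.93/0.6217 = 19.1893 h; τ₂ = 18.00/0.6217 = 28.9529 h.
Tank 1: C₁ = C_in(1 − e^(−t/τ₁)). Tank 2 (τ₁ ≠ τ₂): C₂ = C_in[1 − (τ₁ e^(−t/τ₁) − τ₂ e^(−t/τ₂))/(τ₁ − τ₂)].
At t = 21.41: e^(−t/τ₁) = 0.327678, e^(−t/τ₂) = 0.477363.
C₂ = 0.3635·[1 − (19.1893·0.327678 − 28.9529·0.477363)/(-9.76355)] = 0.3635·0.228444 = 0.0830395 mol/L.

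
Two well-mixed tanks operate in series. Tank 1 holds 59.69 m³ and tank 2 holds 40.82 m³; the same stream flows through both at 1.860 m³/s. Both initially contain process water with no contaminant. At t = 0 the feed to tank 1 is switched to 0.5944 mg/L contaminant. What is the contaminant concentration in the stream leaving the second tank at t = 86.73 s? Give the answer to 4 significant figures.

0.4931 mg/L

Time constants: τᵢ = Vᵢ/Q for each well-mixed tank.
τ₁ = 59.69/1.860 = 32.0914 s; τ₂ = 40.82/1.860 = 21.9462 s.
Tank 1: C₁ = C_in(1 − e^(−t/τ₁)). Tank 2 (τ₁ ≠ τ₂): C₂ = C_in[1 − (τ₁ e^(−t/τ₁) − τ₂ e^(−t/τ₂))/(τ₁ − τ₂)].
At t = 86.73: e^(−t/τ₁) = 0.0670314, e^(−t/τ₂) = 0.0192176.
C₂ = 0.5944·[1 − (32.0914·0.0670314 − 21.9462·0.0192176)/(10.1452)] = 0.5944·0.829537 = 0.493077 mg/L.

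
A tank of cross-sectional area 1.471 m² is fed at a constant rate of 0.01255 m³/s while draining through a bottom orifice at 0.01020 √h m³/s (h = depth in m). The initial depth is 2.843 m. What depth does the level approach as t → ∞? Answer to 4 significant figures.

A dh/dt = Q_in − 0.01020 √h. Steady state requires inflow = outflow:
Q_in = 0.01020 √h_ss ⇒ √h_ss = 0.01255/0.01020 = 1.23039.
h_ss = 1.23039² = 1.51386 m. (Since h₀ = 2.843 m > h_ss, the level will fall toward this value.)

1.514 m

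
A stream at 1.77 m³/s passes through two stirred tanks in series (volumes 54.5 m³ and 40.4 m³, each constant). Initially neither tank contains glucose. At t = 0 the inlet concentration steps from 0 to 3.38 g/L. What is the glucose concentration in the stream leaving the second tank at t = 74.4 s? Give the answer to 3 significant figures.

Species balance on tank i: dCᵢ/dt = (Cᵢ₋₁ − Cᵢ)/τᵢ with τᵢ = Vᵢ/Q.
τ₁ = 54.5/1.77 = 30.791 s; τ₂ = 40.4/1.77 = 22.825 s.
Tank 1: C₁ = C_in(1 − e^(−t/τ₁)). Tank 2 (τ₁ ≠ τ₂): C₂ = C_in[1 − (τ₁ e^(−t/τ₁) − τ₂ e^(−t/τ₂))/(τ₁ − τ₂)].
At t = 74.4: e^(−t/τ₁) = 0.089252, e^(−t/τ₂) = 0.038404.
C₂ = 3.38·[1 − (30.791·0.089252 − 22.825·0.038404)/(7.9661)] = 3.38·0.76506 = 2.5859 g/L.

2.59 g/L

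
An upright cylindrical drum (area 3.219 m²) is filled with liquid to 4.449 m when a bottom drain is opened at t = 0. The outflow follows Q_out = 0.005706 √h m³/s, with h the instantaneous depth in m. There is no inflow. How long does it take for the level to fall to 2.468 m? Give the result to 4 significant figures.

With no inflow, A dh/dt = −0.005706 √h.
Separate and integrate: 2(√h − √h₀) = −(0.005706/A) t.
t = 2A(√h₀ − √h)/0.005706 = 2·3.219·(√4.449 − √2.468)/0.005706
  = 6.43800 × (2.10927 − 1.57099) / 0.005706 = 607.332 s.

607.3 s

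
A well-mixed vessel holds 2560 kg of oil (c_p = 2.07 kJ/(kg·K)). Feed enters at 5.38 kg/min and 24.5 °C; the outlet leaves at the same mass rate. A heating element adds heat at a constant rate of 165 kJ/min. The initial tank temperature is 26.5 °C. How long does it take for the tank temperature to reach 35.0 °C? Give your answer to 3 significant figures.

518 min

M c_p dT/dt = ṁ c_p (T_in − T) + Q̇.
τ = M/ṁ = 475.84 min; T_ss = T_in + Q̇/(ṁ c_p) = 39.316 °C.
T(t) = T_ss + (T₀ − T_ss) e^(−t/τ). Set T = 35.0:
e^(−t/τ) = (35.0 − 39.316)/(26.5 − 39.316) = 0.33677
t = −475.84 · ln(0.33677) = 517.88 min.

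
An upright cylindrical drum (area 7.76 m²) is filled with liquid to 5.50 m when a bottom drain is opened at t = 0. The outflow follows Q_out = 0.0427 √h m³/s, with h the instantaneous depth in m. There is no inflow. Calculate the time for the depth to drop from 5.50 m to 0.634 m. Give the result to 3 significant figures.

563 s

With no inflow, A dh/dt = −0.0427 √h.
∫ h^(−1/2) dh = −(0.0427/A) ∫ dt, giving 2√h = 2√h₀ − (0.0427/A) t.
t = 2A(√h₀ − √h)/0.0427 = 2·7.76·(√5.50 − √0.634)/0.0427
  = 15.520 × (2.3452 − 0.79624) / 0.0427 = 563.00 s.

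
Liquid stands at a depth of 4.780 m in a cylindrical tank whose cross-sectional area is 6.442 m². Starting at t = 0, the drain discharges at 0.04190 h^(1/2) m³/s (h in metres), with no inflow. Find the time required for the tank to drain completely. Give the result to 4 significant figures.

672.3 s

Unsteady balance on liquid volume: A dh/dt = −0.04190 √h.
This is separable: 2 d(√h)/dt = −0.04190/A, so √h = √h₀ − (0.04190/(2A)) t.
Set h = 0: 2√h₀ = (0.04190/A) t_empty ⇒ t_empty = 2A√h₀/0.04190.
t_empty = 2·6.442·√4.780/0.04190 = 12.8840·2.18632/0.04190 = 672.281 s.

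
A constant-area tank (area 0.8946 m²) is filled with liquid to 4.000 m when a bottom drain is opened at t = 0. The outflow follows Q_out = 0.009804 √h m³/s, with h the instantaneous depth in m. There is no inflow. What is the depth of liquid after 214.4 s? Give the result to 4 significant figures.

0.6809 m

With no inflow, A dh/dt = −0.009804 √h.
∫ h^(−1/2) dh = −(0.009804/A) ∫ dt, giving 2√h = 2√h₀ − (0.009804/A) t.
√h = √4.000 − 0.009804·214.4/(2·0.8946) = 2.00000 − 1.17481 = 0.825186.
h = 0.825186² = 0.680932 m.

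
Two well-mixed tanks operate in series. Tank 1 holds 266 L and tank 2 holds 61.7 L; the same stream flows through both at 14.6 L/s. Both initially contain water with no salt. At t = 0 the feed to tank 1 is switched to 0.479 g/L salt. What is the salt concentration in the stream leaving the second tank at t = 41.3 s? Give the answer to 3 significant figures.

Species balance on tank i: dCᵢ/dt = (Cᵢ₋₁ − Cᵢ)/τᵢ with τᵢ = Vᵢ/Q.
τ₁ = 266/14.6 = 18.219 s; τ₂ = 61.7/14.6 = 4.2260 s.
Tank 1: C₁ = C_in(1 − e^(−t/τ₁)). Tank 2 (τ₁ ≠ τ₂): C₂ = C_in[1 − (τ₁ e^(−t/τ₁) − τ₂ e^(−t/τ₂))/(τ₁ − τ₂)].
At t = 41.3: e^(−t/τ₁) = 0.10364, e^(−t/τ₂) = 5.6982e-05.
C₂ = 0.479·[1 − (18.219·0.10364 − 4.2260·5.6982e-05)/(13.993)] = 0.479·0.86508 = 0.41437 g/L.

0.414 g/L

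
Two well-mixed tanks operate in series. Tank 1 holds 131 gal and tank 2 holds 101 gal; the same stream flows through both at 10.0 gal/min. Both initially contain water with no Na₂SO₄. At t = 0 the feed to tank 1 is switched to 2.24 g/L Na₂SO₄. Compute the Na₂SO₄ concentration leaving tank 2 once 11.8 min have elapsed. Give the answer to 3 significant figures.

0.611 g/L

Species balance on tank i: dCᵢ/dt = (Cᵢ₋₁ − Cᵢ)/τᵢ with τᵢ = Vᵢ/Q.
τ₁ = 131/10.0 = 13.100 min; τ₂ = 101/10.0 = 10.100 min.
Solving the cascade with C₁(0)=C₂(0)=0 gives C₂(t) = C_in[1 − (τ₁ e^(−t/τ₁) − τ₂ e^(−t/τ₂))/(τ₁ − τ₂)].
At t = 11.8: e^(−t/τ₁) = 0.40626, e^(−t/τ₂) = 0.31089.
C₂ = 2.24·[1 − (13.100·0.40626 − 10.100·0.31089)/(3.0000)] = 2.24·0.27266 = 0.61076 g/L.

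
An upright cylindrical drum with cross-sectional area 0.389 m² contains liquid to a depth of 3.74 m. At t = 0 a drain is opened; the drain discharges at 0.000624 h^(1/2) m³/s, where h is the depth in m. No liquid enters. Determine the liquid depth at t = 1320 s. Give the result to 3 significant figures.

A dh/dt = −Q_out = −0.000624 √h.
Separate and integrate: 2(√h − √h₀) = −(0.000624/A) t.
√h = √3.74 − 0.000624·1320/(2·0.389) = 1.9339 − 1.0587 = 0.87519.
h = 0.87519² = 0.76596 m.

0.766 m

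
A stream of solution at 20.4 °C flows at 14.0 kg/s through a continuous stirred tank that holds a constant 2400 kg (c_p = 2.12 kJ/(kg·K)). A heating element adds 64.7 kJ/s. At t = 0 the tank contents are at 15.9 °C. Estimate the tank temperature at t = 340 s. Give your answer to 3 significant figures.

21.7 °C

M c_p dT/dt = ṁ c_p (T_in − T) + Q̇.
Rearrange: dT/dt = (T_ss − T)/τ with τ = M/ṁ = 171.43 s and T_ss = T_in + Q̇/(ṁ c_p) = 22.580 °C.
This is linear first-order; T(t) = T_ss + (T₀ − T_ss) e^(−t/τ).
T(340) = 22.580 + (-6.6799)·e^(−340/171.43) = 22.580 + (-6.6799)·0.13761 = 21.661 °C.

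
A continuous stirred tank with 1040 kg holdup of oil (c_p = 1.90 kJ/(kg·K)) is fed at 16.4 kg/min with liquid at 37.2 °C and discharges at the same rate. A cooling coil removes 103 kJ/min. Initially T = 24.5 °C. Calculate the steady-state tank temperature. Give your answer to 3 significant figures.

33.9 °C

M c_p dT/dt = ṁ c_p (T_in − T) − Q̇.
At steady state dT/dt = 0 ⇒ T_ss = T_in − Q̇/(ṁ c_p) = 37.2 − 103/(16.4·1.90) = 33.894 °C.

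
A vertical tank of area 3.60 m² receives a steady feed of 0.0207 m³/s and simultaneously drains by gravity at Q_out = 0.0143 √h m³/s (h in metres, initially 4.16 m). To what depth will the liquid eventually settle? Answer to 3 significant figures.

Level balance: A dh/dt = 0.0207 − 0.0143 √h. Setting dh/dt = 0:
Q_in = 0.0143 √h_ss ⇒ √h_ss = 0.0207/0.0143 = 1.4476.
h_ss = 1.4476² = 2.0954 m. (Since h₀ = 4.16 m > h_ss, the level will fall toward this value.)

2.10 m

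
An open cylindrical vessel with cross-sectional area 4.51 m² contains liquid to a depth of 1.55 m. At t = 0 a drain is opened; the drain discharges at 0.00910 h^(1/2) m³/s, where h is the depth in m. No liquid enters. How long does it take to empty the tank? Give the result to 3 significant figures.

Unsteady balance on liquid volume: A dh/dt = −0.00910 √h.
Separate and integrate: 2(√h − √h₀) = −(0.00910/A) t.
Set h = 0: 2√h₀ = (0.00910/A) t_empty ⇒ t_empty = 2A√h₀/0.00910.
t_empty = 2·4.51·√1.55/0.00910 = 9.0200·1.2450/0.00910 = 1234.0 s.

1230 s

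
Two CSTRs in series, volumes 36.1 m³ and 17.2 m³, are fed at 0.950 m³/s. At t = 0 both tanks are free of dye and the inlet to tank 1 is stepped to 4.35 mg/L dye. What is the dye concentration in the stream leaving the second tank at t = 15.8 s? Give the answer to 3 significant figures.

0.522 mg/L

Species balance on tank i: dCᵢ/dt = (Cᵢ₋₁ − Cᵢ)/τᵢ with τᵢ = Vᵢ/Q.
τ₁ = 36.1/0.950 = 38.000 s; τ₂ = 17.2/0.950 = 18.105 s.
Tank 1: C₁ = C_in(1 − e^(−t/τ₁)). Tank 2 (τ₁ ≠ τ₂): C₂ = C_in[1 − (τ₁ e^(−t/τ₁) − τ₂ e^(−t/τ₂))/(τ₁ − τ₂)].
At t = 15.8: e^(−t/τ₁) = 0.65982, e^(−t/τ₂) = 0.41783.
C₂ = 4.35·[1 − (38.000·0.65982 − 18.105·0.41783)/(19.895)] = 4.35·0.11996 = 0.52183 mg/L.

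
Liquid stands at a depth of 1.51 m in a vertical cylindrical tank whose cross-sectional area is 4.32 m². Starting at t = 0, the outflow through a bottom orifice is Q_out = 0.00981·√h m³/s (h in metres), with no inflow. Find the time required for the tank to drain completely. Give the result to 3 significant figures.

Volume balance on the tank: A dh/dt = −0.00981 √h.
Separate and integrate: 2(√h − √h₀) = −(0.00981/A) t.
Tank is empty when √h = 0: t_empty = 2A√h₀/0.00981.
t_empty = 2·4.32·√1.51/0.00981 = 8.6400·1.2288/0.00981 = 1082.3 s.

1080 s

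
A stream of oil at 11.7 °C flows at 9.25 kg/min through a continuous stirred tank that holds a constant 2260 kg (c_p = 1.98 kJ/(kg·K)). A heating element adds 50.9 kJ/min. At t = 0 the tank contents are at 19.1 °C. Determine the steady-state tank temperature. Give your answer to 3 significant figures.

14.5 °C

Heat balance on the well-mixed liquid: M c_p dT/dt = ṁ c_p (T_in − T) + 50.9.
At steady state dT/dt = 0 ⇒ T_ss = T_in + Q̇/(ṁ c_p) = 11.7 + 50.9/(9.25·1.98) = 14.479 °C.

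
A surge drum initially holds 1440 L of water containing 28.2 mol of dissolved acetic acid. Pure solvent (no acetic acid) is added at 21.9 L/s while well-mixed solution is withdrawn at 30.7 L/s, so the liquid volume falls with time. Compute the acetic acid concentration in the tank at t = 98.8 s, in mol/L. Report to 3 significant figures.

Let m(t) be the amount of acetic acid. Volume: V(t) = V₀ + (Q_in − Q_out) t = 1440 − 8.8000 t; V(98.8) = 570.56 L.
Species balance (pure solvent in): dm/dt = −Q_out · m/V(t).
dm/m = −Q_out dt/(V₀ − 8.8000 t); integrating gives ln(m/m₀) = −(Q_out/(Q_in−Q_out)) ln(V/V₀).
m = m₀ (V₀/V)^(Q_out/(Q_in−Q_out)) = 28.2 × (1440/570.56)^(-3.4886) = 1.1158 mol.
C = m/V = 1.1158/570.56 = 0.0019557 mol/L.

0.00196 mol/L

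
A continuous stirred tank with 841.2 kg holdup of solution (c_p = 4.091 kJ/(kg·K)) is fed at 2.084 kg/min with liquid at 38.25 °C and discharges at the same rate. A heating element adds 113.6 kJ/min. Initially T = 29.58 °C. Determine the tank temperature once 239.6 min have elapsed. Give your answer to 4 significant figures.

39.43 °C

M c_p dT/dt = ṁ c_p (T_in − T) + Q̇.
Rearrange: dT/dt = (T_ss − T)/τ with τ = M/ṁ = 403.647 min and T_ss = T_in + Q̇/(ṁ c_p) = 51.5745 °C.
Solution: T(t) = T_ss + (T₀ − T_ss) e^(−t/τ).
T(239.6) = 51.5745 + (-21.9945)·e^(−239.6/403.647) = 51.5745 + (-21.9945)·0.552342 = 39.4260 °C.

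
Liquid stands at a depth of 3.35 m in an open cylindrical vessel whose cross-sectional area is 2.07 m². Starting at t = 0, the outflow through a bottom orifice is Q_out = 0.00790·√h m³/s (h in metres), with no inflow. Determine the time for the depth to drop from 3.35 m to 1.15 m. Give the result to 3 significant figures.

With no inflow, A dh/dt = −0.00790 √h.
This is separable: 2 d(√h)/dt = −0.00790/A, so √h = √h₀ − (0.00790/(2A)) t.
t = 2A(√h₀ − √h)/0.00790 = 2·2.07·(√3.35 − √1.15)/0.00790
  = 4.1400 × (1.8303 − 1.0724) / 0.00790 = 397.19 s.

397 s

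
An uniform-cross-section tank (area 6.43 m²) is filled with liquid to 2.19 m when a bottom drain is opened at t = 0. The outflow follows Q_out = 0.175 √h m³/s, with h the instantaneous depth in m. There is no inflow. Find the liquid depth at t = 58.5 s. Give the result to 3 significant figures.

0.468 m

A dh/dt = −Q_out = −0.175 √h.
Separate and integrate: 2(√h − √h₀) = −(0.175/A) t.
√h = √2.19 − 0.175·58.5/(2·6.43) = 1.4799 − 0.79607 = 0.68379.
h = 0.68379² = 0.46757 m.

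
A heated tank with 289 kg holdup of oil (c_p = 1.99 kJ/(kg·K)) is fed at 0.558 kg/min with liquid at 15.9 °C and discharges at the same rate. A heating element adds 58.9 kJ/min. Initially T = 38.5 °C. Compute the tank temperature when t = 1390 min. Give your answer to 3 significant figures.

Heat balance on the well-mixed liquid: M c_p dT/dt = ṁ c_p (T_in − T) + 58.9.
τ = M/ṁ = 517.92 min; T_ss = T_in + Q̇/(ṁ c_p) = 15.9 + 58.9/(0.558·1.99) = 68.943 °C.
Integrating: T(t) = T_ss + (T₀ − T_ss) e^(−t/τ).
T(1390) = 68.943 + (-30.443)·e^(−1390/517.92) = 68.943 + (-30.443)·0.068303 = 66.864 °C.

66.9 °C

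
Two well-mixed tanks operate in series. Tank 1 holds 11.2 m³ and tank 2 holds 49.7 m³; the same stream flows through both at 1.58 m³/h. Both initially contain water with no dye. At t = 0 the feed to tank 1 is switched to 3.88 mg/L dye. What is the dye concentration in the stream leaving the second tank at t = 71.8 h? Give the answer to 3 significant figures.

3.37 mg/L

Species balance on tank i: dCᵢ/dt = (Cᵢ₋₁ − Cᵢ)/τᵢ with τᵢ = Vᵢ/Q.
τ₁ = 11.2/1.58 = 7.0886 h; τ₂ = 49.7/1.58 = 31.456 h.
Tank 1: C₁ = C_in(1 − e^(−t/τ₁)). Tank 2 (τ₁ ≠ τ₂): C₂ = C_in[1 − (τ₁ e^(−t/τ₁) − τ₂ e^(−t/τ₂))/(τ₁ − τ₂)].
At t = 71.8: e^(−t/τ₁) = 3.9908e-05, e^(−t/τ₂) = 0.10202.
C₂ = 3.88·[1 − (7.0886·3.9908e-05 − 31.456·0.10202)/(-24.367)] = 3.88·0.86831 = 3.3690 mg/L.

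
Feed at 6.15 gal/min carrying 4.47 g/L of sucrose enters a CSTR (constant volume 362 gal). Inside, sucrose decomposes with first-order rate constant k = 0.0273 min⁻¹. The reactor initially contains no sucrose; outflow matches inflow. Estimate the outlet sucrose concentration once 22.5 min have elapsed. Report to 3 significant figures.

1.08 g/L

Accumulation = in − out − consumed: V dC/dt = Q C_in − Q C − k V C.
This is linear with rate a = Q/V + k = 0.044289 min⁻¹.
C_ss = Q C_in/(Q + kV) = 1.7147 g/L; C(t) = C_ss + (C₀ − C_ss) e^(−a t).
C(22.5) = 1.7147 + (-1.7147)·e^(−0.044289·22.5) = 1.7147 + (-1.7147)·0.36917 = 1.0817 g/L.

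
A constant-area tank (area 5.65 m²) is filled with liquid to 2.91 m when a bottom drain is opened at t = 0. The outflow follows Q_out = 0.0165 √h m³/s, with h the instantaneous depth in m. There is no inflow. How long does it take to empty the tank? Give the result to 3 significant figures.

A dh/dt = −Q_out = −0.0165 √h.
Separate and integrate: 2(√h − √h₀) = −(0.0165/A) t.
Tank is empty when √h = 0: t_empty = 2A√h₀/0.0165.
t_empty = 2·5.65·√2.91/0.0165 = 11.300·1.7059/0.0165 = 1168.3 s.

1170 s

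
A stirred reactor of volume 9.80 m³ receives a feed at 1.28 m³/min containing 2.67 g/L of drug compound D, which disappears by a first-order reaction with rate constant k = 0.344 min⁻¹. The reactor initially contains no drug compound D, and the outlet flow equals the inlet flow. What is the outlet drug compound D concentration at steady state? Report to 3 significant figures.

0.735 g/L

V dC/dt = Q(C_in − C) − k V C.
At steady state: 0 = Q C_in − (Q + kV) C_ss, so C_ss = Q C_in/(Q + kV).
C_ss = 1.28·2.67/(1.28 + 0.344·9.80) = 3.4176/4.6512 = 0.73478 g/L.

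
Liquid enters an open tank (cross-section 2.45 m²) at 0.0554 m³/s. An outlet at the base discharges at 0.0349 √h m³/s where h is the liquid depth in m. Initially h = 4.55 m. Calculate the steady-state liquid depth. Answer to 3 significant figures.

2.52 m

Mass balance (ρ constant): A dh/dt = Q_in − 0.0349 √h. At steady state dh/dt = 0:
Q_in = 0.0349 √h_ss ⇒ √h_ss = 0.0554/0.0349 = 1.5874.
h_ss = 1.5874² = 2.5198 m. (Since h₀ = 4.55 m > h_ss, the level will fall toward this value.)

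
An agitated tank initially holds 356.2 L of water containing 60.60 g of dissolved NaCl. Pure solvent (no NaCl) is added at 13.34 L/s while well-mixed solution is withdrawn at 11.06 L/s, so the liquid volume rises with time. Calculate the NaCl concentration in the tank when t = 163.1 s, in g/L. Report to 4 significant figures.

Total volume: dV/dt = Q_in − Q_out = 2.28000 L/s, so V(t) = 356.2 + 2.28000 t and V(163.1) = 728.068 L.
Species balance (pure solvent in): dm/dt = −Q_out · m/V(t).
Separate: dm/m = −Q_out dt/V(t) ⇒ ln(m/m₀) = −(Q_out/(Q_in−Q_out)) ln(V/V₀).
m = m₀ (V₀/V)^(Q_out/(Q_in−Q_out)) = 60.60 × (356.2/728.068)^(4.85088) = 1.88965 g.
C = m/V = 1.88965/728.068 = 0.00259543 g/L.

0.002595 g/L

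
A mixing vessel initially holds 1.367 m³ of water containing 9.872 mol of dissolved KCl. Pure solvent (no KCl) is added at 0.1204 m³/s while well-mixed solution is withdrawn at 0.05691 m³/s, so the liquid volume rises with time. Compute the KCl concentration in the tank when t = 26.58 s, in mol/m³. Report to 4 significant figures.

Total volume: dV/dt = Q_in − Q_out = 0.0634900 m³/s, so V(t) = 1.367 + 0.0634900 t and V(26.58) = 3.05456 m³.
Solute balance: dm/dt = 0 − Q_out C = −Q_out m/V(t).
Separate: dm/m = −Q_out dt/V(t) ⇒ ln(m/m₀) = −(Q_out/(Q_in−Q_out)) ln(V/V₀).
m = m₀ (V₀/V)^(Q_out/(Q_in−Q_out)) = 9.872 × (1.367/3.05456)^(0.896362) = 4.80190 mol.
C = m/V = 4.80190/3.05456 = 1.57204 mol/m³.

1.572 mol/m³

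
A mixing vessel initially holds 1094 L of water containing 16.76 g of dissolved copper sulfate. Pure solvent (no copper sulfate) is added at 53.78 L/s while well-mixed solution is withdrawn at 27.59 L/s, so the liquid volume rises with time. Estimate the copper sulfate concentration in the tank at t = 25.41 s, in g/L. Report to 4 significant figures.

Let m(t) be the amount of copper sulfate. Volume: V(t) = V₀ + (Q_in − Q_out) t = 1094 + 26.1900 t; V(25.41) = 1759.49 L.
No copper sulfate enters, so dm/dt = −Q_out · (m/V).
Separate: dm/m = −Q_out dt/V(t) ⇒ ln(m/m₀) = −(Q_out/(Q_in−Q_out)) ln(V/V₀).
m = m₀ (V₀/V)^(Q_out/(Q_in−Q_out)) = 16.76 × (1094/1759.49)^(1.05346) = 10.1595 g.
C = m/V = 10.1595/1759.49 = 0.00577414 g/L.

0.005774 g/L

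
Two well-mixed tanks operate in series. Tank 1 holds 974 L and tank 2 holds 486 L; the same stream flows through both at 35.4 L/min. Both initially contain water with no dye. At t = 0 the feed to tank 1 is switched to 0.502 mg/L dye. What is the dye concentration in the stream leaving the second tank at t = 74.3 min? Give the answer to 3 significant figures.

0.437 mg/L

Time constants: τᵢ = Vᵢ/Q for each well-mixed tank.
τ₁ = 974/35.4 = 27.514 min; τ₂ = 486/35.4 = 13.729 min.
Tank 1: C₁ = C_in(1 − e^(−t/τ₁)). Tank 2 (τ₁ ≠ τ₂): C₂ = C_in[1 − (τ₁ e^(−t/τ₁) − τ₂ e^(−t/τ₂))/(τ₁ − τ₂)].
At t = 74.3: e^(−t/τ₁) = 0.067177, e^(−t/τ₂) = 0.0044628.
C₂ = 0.502·[1 − (27.514·0.067177 − 13.729·0.0044628)/(13.785)] = 0.502·0.87037 = 0.43692 mg/L.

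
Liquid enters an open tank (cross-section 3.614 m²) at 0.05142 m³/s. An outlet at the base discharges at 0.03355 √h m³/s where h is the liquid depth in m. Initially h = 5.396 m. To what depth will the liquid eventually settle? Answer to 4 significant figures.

2.349 m

Mass balance (ρ constant): A dh/dt = Q_in − 0.03355 √h. At steady state dh/dt = 0:
Q_in = 0.03355 √h_ss ⇒ √h_ss = 0.05142/0.03355 = 1.53264.
h_ss = 1.53264² = 2.34898 m. (Since h₀ = 5.396 m > h_ss, the level will fall toward this value.)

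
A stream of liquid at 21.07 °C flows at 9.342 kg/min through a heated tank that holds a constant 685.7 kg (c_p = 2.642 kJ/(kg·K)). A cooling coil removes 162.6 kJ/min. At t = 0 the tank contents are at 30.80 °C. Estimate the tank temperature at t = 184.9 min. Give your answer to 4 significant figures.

M c_p dT/dt = ṁ c_p (T_in − T) − Q̇.
τ = M/ṁ = 73.3997 min; T_ss = T_in − Q̇/(ṁ c_p) = 21.07 − 162.6/(9.342·2.642) = 14.4821 °C.
Integrating: T(t) = T_ss + (T₀ − T_ss) e^(−t/τ).
T(184.9) = 14.4821 + (16.3179)·e^(−184.9/73.3997) = 14.4821 + (16.3179)·0.0805334 = 15.7962 °C.

15.80 °C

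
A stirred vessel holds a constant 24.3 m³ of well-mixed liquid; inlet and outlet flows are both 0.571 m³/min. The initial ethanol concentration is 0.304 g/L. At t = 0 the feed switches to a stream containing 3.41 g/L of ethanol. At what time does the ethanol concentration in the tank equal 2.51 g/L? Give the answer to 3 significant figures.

52.7 min

Species balance on the tank: V dC/dt = Q(C_in − C), so τ = V/Q = 42.557 min.
C(t) = C_in + (C₀ − C_in) e^(−t/τ). Set C = 2.51 and solve for t:
e^(−t/τ) = (C − C_in)/(C₀ − C_in) = (2.51 − 3.41)/(0.304 − 3.41) = 0.28976
t = −τ ln(…) = 42.557 × 1.2387 = 52.715 min.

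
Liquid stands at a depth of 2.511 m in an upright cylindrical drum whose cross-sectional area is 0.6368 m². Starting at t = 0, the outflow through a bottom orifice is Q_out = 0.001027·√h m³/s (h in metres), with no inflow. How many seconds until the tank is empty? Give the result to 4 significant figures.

Accumulation of liquid (constant cross-section A): A dh/dt = −0.001027 √h.
∫ h^(−1/2) dh = −(0.001027/A) ∫ dt, giving 2√h = 2√h₀ − (0.001027/A) t.
Tank is empty when √h = 0: t_empty = 2A√h₀/0.001027.
t_empty = 2·0.6368·√2.511/0.001027 = 1.27360·1.58461/0.001027 = 1965.11 s.

1965 s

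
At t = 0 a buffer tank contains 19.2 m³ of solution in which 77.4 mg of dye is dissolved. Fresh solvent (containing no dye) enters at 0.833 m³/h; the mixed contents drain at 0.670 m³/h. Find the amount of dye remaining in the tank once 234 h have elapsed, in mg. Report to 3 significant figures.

0.862 mg

Let m(t) be the amount of dye. Volume: V(t) = V₀ + (Q_in − Q_out) t = 19.2 + 0.16300 t; V(234) = 57.342 m³.
Solute balance: dm/dt = 0 − Q_out C = −Q_out m/V(t).
Separate: dm/m = −Q_out dt/V(t) ⇒ ln(m/m₀) = −(Q_out/(Q_in−Q_out)) ln(V/V₀).
m = m₀ (V₀/V)^(Q_out/(Q_in−Q_out)) = 77.4 × (19.2/57.342)^(4.1104) = 0.86215 mg.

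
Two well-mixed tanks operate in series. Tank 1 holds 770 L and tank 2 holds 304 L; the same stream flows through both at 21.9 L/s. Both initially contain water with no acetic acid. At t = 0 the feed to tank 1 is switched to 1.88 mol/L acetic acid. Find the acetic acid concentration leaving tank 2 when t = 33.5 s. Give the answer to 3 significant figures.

Each tank obeys Vᵢ dCᵢ/dt = Q(Cᵢ₋₁ − Cᵢ), so τᵢ = Vᵢ/Q.
τ₁ = 770/21.9 = 35.160 s; τ₂ = 304/21.9 = 13.881 s.
Solving the cascade with C₁(0)=C₂(0)=0 gives C₂(t) = C_in[1 − (τ₁ e^(−t/τ₁) − τ₂ e^(−t/τ₂))/(τ₁ − τ₂)].
At t = 33.5: e^(−t/τ₁) = 0.38566, e^(−t/τ₂) = 0.089517.
C₂ = 1.88·[1 − (35.160·0.38566 − 13.881·0.089517)/(21.279)] = 1.88·0.42114 = 0.79175 mol/L.

0.792 mol/L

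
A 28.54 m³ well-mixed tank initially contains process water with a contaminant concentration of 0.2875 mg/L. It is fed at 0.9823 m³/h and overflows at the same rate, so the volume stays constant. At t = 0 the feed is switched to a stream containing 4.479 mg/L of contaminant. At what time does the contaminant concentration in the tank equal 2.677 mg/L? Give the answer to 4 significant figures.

24.53 h

Mass balance on the solute (V constant): V dC/dt = Q(C_in − C), so τ = V/Q = 29.0543 h.
C(t) = C_in + (C₀ − C_in) e^(−t/τ). Set C = 2.677 and solve for t:
e^(−t/τ) = (C − C_in)/(C₀ − C_in) = (2.677 − 4.479)/(0.2875 − 4.479) = 0.429918
t = −τ ln(…) = 29.0543 × 0.844162 = 24.5265 h.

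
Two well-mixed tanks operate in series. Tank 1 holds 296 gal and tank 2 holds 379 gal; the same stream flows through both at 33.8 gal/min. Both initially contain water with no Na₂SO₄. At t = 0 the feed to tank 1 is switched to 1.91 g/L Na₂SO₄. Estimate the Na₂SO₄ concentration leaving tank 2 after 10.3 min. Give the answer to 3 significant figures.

0.530 g/L

Time constants: τᵢ = Vᵢ/Q for each well-mixed tank.
τ₁ = 296/33.8 = 8.7574 min; τ₂ = 379/33.8 = 11.213 min.
Tank 1: C₁ = C_in(1 − e^(−t/τ₁)). Tank 2 (τ₁ ≠ τ₂): C₂ = C_in[1 − (τ₁ e^(−t/τ₁) − τ₂ e^(−t/τ₂))/(τ₁ − τ₂)].
At t = 10.3: e^(−t/τ₁) = 0.30846, e^(−t/τ₂) = 0.39909.
C₂ = 1.91·[1 − (8.7574·0.30846 − 11.213·0.39909)/(-2.4556)] = 1.91·0.27773 = 0.53046 g/L.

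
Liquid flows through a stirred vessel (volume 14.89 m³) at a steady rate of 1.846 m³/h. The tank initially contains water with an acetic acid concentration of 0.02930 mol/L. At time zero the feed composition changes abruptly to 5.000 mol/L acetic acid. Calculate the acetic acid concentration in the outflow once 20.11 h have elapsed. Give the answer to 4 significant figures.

Accumulation = in − out for the solute gives V dC/dt = Q(C_in − C).
So dC/dt = (C_in − C)/τ with τ = V/Q = 14.89/1.846 = 8.06609 h.
C approaches C_in exponentially: C(t) = C_in + (C₀ − C_in) e^(−t/τ).
C(20.11) = 5.000 + (0.02930 − 5.000)·e^(−20.11/8.06609) = 5.000 + (-4.97070)·0.0826489 = 4.58918 mol/L.

4.589 mol/L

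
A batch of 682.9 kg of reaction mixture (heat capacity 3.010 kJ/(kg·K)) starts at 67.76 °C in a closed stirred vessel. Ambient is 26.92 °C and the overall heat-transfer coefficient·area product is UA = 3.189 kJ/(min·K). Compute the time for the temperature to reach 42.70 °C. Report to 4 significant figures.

Energy balance: M c_p dT/dt = −UA(T − T_amb).
τ = M c_p/UA = 644.569 min; T_ss = T_amb = 26.9200 °C.
T(t) = T_ss + (T₀ − T_ss)e^(−t/τ); set T = 42.70:
t = −τ ln[(T − T_ss)/(T₀ − T_ss)] = −644.569 · ln(0.386386) = 612.932 min.

612.9 min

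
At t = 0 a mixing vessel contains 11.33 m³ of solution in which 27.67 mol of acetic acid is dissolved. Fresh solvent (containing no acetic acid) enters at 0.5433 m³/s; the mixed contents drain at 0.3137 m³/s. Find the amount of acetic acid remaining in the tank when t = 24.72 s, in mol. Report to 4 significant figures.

15.89 mol

Total volume: dV/dt = Q_in − Q_out = 0.229600 m³/s, so V(t) = 11.33 + 0.229600 t and V(24.72) = 17.0057 m³.
Species balance (pure solvent in): dm/dt = −Q_out · m/V(t).
Separate: dm/m = −Q_out dt/V(t) ⇒ ln(m/m₀) = −(Q_out/(Q_in−Q_out)) ln(V/V₀).
m = m₀ (V₀/V)^(Q_out/(Q_in−Q_out)) = 27.67 × (11.33/17.0057)^(1.36629) = 15.8871 mol.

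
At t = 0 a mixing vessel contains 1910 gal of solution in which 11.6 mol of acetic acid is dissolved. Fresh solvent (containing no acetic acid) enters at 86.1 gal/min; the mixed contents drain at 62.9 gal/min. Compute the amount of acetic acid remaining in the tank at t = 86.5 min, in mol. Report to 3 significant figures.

1.66 mol

Let m(t) be the amount of acetic acid. Volume: V(t) = V₀ + (Q_in − Q_out) t = 1910 + 23.200 t; V(86.5) = 3916.8 gal.
Species balance (pure solvent in): dm/dt = −Q_out · m/V(t).
dm/m = −Q_out dt/(V₀ + 23.200 t); integrating gives ln(m/m₀) = −(Q_out/(Q_in−Q_out)) ln(V/V₀).
m = m₀ (V₀/V)^(Q_out/(Q_in−Q_out)) = 11.6 × (1910/3916.8)^(2.7112) = 1.6552 mol.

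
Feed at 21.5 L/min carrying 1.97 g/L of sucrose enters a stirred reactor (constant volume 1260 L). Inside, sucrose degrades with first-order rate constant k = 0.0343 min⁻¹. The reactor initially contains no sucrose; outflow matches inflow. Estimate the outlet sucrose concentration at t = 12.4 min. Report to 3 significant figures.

0.308 g/L

Accumulation = in − out − consumed: V dC/dt = Q C_in − Q C − k V C.
This is linear with rate a = Q/V + k = 0.051363 min⁻¹.
C_ss = Q C_in/(Q + kV) = 0.65445 g/L; C(t) = C_ss + (C₀ − C_ss) e^(−a t).
C(12.4) = 0.65445 + (-0.65445)·e^(−0.051363·12.4) = 0.65445 + (-0.65445)·0.52893 = 0.30830 g/L.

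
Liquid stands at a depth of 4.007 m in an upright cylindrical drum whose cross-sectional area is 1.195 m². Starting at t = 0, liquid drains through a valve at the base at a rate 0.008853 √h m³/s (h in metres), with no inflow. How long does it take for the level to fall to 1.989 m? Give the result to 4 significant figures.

159.7 s

Mass balance (ρ constant): A dh/dt = −0.008853 √h.
Separate and integrate: 2(√h − √h₀) = −(0.008853/A) t.
t = 2A(√h₀ − √h)/0.008853 = 2·1.195·(√4.007 − √1.989)/0.008853
  = 2.39000 × (2.00175 − 1.41032) / 0.008853 = 159.665 s.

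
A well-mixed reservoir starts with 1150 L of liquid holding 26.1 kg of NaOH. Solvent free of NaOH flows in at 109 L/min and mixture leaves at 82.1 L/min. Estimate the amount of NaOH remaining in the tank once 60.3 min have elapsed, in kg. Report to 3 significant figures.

Total volume: dV/dt = Q_in − Q_out = 26.900 L/min, so V(t) = 1150 + 26.900 t and V(60.3) = 2772.1 L.
No NaOH enters, so dm/dt = −Q_out · (m/V).
Separate: dm/m = −Q_out dt/V(t) ⇒ ln(m/m₀) = −(Q_out/(Q_in−Q_out)) ln(V/V₀).
m = m₀ (V₀/V)^(Q_out/(Q_in−Q_out)) = 26.1 × (1150/2772.1)^(3.0520) = 1.7801 kg.

1.78 kg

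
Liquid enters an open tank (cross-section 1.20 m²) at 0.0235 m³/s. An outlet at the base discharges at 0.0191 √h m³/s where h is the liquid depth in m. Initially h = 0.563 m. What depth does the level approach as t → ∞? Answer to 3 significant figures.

1.51 m

Level balance: A dh/dt = 0.0235 − 0.0191 √h. Setting dh/dt = 0:
Q_in = 0.0191 √h_ss ⇒ √h_ss = 0.0235/0.0191 = 1.2304.
h_ss = 1.2304² = 1.5138 m. (Since h₀ = 0.563 m < h_ss, the level will rise toward this value.)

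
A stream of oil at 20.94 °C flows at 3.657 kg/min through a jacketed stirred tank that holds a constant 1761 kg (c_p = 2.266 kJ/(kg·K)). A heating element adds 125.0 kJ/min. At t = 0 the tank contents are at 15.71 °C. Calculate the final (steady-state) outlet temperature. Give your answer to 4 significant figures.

Energy balance: M c_p dT/dt = ṁ c_p (T_in − T) + 125.0.
At steady state dT/dt = 0 ⇒ T_ss = T_in + Q̇/(ṁ c_p) = 20.94 + 125.0/(3.657·2.266) = 36.0243 °C.

36.02 °C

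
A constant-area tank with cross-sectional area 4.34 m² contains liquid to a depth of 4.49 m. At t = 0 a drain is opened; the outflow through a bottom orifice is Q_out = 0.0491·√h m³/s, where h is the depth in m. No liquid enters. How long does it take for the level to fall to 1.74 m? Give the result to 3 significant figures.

141 s

With no inflow, A dh/dt = −0.0491 √h.
Separate and integrate: 2(√h − √h₀) = −(0.0491/A) t.
t = 2A(√h₀ − √h)/0.0491 = 2·4.34·(√4.49 − √1.74)/0.0491
  = 8.6800 × (2.1190 − 1.3191) / 0.0491 = 141.40 s.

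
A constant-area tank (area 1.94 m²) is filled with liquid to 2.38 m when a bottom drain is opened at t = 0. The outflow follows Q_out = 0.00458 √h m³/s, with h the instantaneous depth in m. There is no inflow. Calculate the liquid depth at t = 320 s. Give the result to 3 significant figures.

1.36 m

With no inflow, A dh/dt = −0.00458 √h.
∫ h^(−1/2) dh = −(0.00458/A) ∫ dt, giving 2√h = 2√h₀ − (0.00458/A) t.
√h = √2.38 − 0.00458·320/(2·1.94) = 1.5427 − 0.37773 = 1.1650.
h = 1.1650² = 1.3572 m.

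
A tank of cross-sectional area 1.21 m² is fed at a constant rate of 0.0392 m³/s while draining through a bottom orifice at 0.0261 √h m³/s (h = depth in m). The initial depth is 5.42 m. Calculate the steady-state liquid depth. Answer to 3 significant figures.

A dh/dt = Q_in − 0.0261 √h. Steady state requires inflow = outflow:
Q_in = 0.0261 √h_ss ⇒ √h_ss = 0.0392/0.0261 = 1.5019.
h_ss = 1.5019² = 2.2558 m. (Since h₀ = 5.42 m > h_ss, the level will fall toward this value.)

2.26 m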